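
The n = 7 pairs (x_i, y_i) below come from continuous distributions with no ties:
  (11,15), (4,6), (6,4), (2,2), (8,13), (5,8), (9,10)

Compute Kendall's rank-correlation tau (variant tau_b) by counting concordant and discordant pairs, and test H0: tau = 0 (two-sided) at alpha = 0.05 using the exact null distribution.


Step 1: Enumerate the 21 unordered pairs (i,j) with i<j and classify each by sign(x_j-x_i) * sign(y_j-y_i).
  (1,2):dx=-7,dy=-9->C; (1,3):dx=-5,dy=-11->C; (1,4):dx=-9,dy=-13->C; (1,5):dx=-3,dy=-2->C
  (1,6):dx=-6,dy=-7->C; (1,7):dx=-2,dy=-5->C; (2,3):dx=+2,dy=-2->D; (2,4):dx=-2,dy=-4->C
  (2,5):dx=+4,dy=+7->C; (2,6):dx=+1,dy=+2->C; (2,7):dx=+5,dy=+4->C; (3,4):dx=-4,dy=-2->C
  (3,5):dx=+2,dy=+9->C; (3,6):dx=-1,dy=+4->D; (3,7):dx=+3,dy=+6->C; (4,5):dx=+6,dy=+11->C
  (4,6):dx=+3,dy=+6->C; (4,7):dx=+7,dy=+8->C; (5,6):dx=-3,dy=-5->C; (5,7):dx=+1,dy=-3->D
  (6,7):dx=+4,dy=+2->C
Step 2: C = 18, D = 3, total pairs = 21.
Step 3: tau = (C - D)/(n(n-1)/2) = (18 - 3)/21 = 0.714286.
Step 4: Exact two-sided p-value (enumerate n! = 5040 permutations of y under H0): p = 0.030159.
Step 5: alpha = 0.05. reject H0.

tau_b = 0.7143 (C=18, D=3), p = 0.030159, reject H0.


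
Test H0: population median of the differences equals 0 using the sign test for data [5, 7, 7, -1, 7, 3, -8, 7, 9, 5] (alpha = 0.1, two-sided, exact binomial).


Step 1: Discard zero differences. Original n = 10; n_eff = number of nonzero differences = 10.
Nonzero differences (with sign): +5, +7, +7, -1, +7, +3, -8, +7, +9, +5
Step 2: Count signs: positive = 8, negative = 2.
Step 3: Under H0: P(positive) = 0.5, so the number of positives S ~ Bin(10, 0.5).
Step 4: Two-sided exact p-value = sum of Bin(10,0.5) probabilities at or below the observed probability = 0.109375.
Step 5: alpha = 0.1. fail to reject H0.

n_eff = 10, pos = 8, neg = 2, p = 0.109375, fail to reject H0.


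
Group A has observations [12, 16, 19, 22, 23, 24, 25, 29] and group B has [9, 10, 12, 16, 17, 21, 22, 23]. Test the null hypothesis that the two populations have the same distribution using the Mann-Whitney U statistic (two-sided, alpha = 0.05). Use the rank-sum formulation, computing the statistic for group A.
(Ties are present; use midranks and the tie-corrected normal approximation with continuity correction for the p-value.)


Step 1: Combine and sort all 16 observations; assign midranks.
sorted (value, group): (9,Y), (10,Y), (12,X), (12,Y), (16,X), (16,Y), (17,Y), (19,X), (21,Y), (22,X), (22,Y), (23,X), (23,Y), (24,X), (25,X), (29,X)
ranks: 9->1, 10->2, 12->3.5, 12->3.5, 16->5.5, 16->5.5, 17->7, 19->8, 21->9, 22->10.5, 22->10.5, 23->12.5, 23->12.5, 24->14, 25->15, 29->16
Step 2: Rank sum for X: R1 = 3.5 + 5.5 + 8 + 10.5 + 12.5 + 14 + 15 + 16 = 85.
Step 3: U_X = R1 - n1(n1+1)/2 = 85 - 8*9/2 = 85 - 36 = 49.
       U_Y = n1*n2 - U_X = 64 - 49 = 15.
Step 4: Ties are present, so use the tie-corrected normal approximation (with continuity correction) for the p-value.
Step 5: p-value = 0.082217; compare to alpha = 0.05. fail to reject H0.

U_X = 49, p = 0.082217, fail to reject H0 at alpha = 0.05.


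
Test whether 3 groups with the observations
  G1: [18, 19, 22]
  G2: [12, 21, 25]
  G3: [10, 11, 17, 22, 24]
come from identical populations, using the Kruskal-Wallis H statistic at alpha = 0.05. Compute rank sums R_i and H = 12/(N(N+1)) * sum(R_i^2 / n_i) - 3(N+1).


Step 1: Combine all N = 11 observations and assign midranks.
sorted (value, group, rank): (10,G3,1), (11,G3,2), (12,G2,3), (17,G3,4), (18,G1,5), (19,G1,6), (21,G2,7), (22,G1,8.5), (22,G3,8.5), (24,G3,10), (25,G2,11)
Step 2: Sum ranks within each group.
R_1 = 19.5 (n_1 = 3)
R_2 = 21 (n_2 = 3)
R_3 = 25.5 (n_3 = 5)
Step 3: H = 12/(N(N+1)) * sum(R_i^2/n_i) - 3(N+1)
     = 12/(11*12) * (19.5^2/3 + 21^2/3 + 25.5^2/5) - 3*12
     = 0.090909 * 403.8 - 36
     = 0.709091.
Step 4: Ties present; correction factor C = 1 - 6/(11^3 - 11) = 0.995455. Corrected H = 0.709091 / 0.995455 = 0.712329.
Step 5: Under H0, H ~ chi^2(2); p-value = 0.700357.
Step 6: alpha = 0.05. fail to reject H0.

H = 0.7123, df = 2, p = 0.700357, fail to reject H0.


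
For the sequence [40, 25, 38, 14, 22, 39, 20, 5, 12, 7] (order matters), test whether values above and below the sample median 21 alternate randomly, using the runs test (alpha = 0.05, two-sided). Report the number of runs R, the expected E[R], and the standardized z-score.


Step 1: Compute median = 21; label A = above, B = below.
Labels in order: AAABAABBBB  (n_A = 5, n_B = 5)
Step 2: Count runs R = 4.
Step 3: Under H0 (random ordering), E[R] = 2*n_A*n_B/(n_A+n_B) + 1 = 2*5*5/10 + 1 = 6.0000.
        Var[R] = 2*n_A*n_B*(2*n_A*n_B - n_A - n_B) / ((n_A+n_B)^2 * (n_A+n_B-1)) = 2000/900 = 2.2222.
        SD[R] = 1.4907.
Step 4: Continuity-corrected z = (R + 0.5 - E[R]) / SD[R] = (4 + 0.5 - 6.0000) / 1.4907 = -1.0062.
Step 5: Two-sided p-value via normal approximation = 2*(1 - Phi(|z|)) = 0.314305.
Step 6: alpha = 0.05. fail to reject H0.

R = 4, z = -1.0062, p = 0.314305, fail to reject H0.


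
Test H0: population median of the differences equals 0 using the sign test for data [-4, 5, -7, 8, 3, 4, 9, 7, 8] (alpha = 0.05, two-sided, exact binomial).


Step 1: Discard zero differences. Original n = 9; n_eff = number of nonzero differences = 9.
Nonzero differences (with sign): -4, +5, -7, +8, +3, +4, +9, +7, +8
Step 2: Count signs: positive = 7, negative = 2.
Step 3: Under H0: P(positive) = 0.5, so the number of positives S ~ Bin(9, 0.5).
Step 4: Two-sided exact p-value = sum of Bin(9,0.5) probabilities at or below the observed probability = 0.179688.
Step 5: alpha = 0.05. fail to reject H0.

n_eff = 9, pos = 7, neg = 2, p = 0.179688, fail to reject H0.


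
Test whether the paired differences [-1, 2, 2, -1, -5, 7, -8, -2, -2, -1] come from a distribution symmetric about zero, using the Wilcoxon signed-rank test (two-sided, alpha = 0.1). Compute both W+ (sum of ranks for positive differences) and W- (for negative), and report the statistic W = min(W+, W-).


Step 1: Drop any zero differences (none here) and take |d_i|.
|d| = [1, 2, 2, 1, 5, 7, 8, 2, 2, 1]
Step 2: Midrank |d_i| (ties get averaged ranks).
ranks: |1|->2, |2|->5.5, |2|->5.5, |1|->2, |5|->8, |7|->9, |8|->10, |2|->5.5, |2|->5.5, |1|->2
Step 3: Attach original signs; sum ranks with positive sign and with negative sign.
W+ = 5.5 + 5.5 + 9 = 20
W- = 2 + 2 + 8 + 10 + 5.5 + 5.5 + 2 = 35
(Check: W+ + W- = 55 should equal n(n+1)/2 = 55.)
Step 4: Test statistic W = min(W+, W-) = 20.
Step 5: Ties in |d|, so use the tie-corrected normal approximation.
        E[W] = n(n+1)/4 = 10*11/4 = 27.5.
        Tie groups: |d|=1 (t=3), |d|=2 (t=4); sum(t^3 - t) = 84.
        Var[W] = n(n+1)(2n+1)/24 - sum(t^3-t)/48 = 2310/24 - 84/48 = 94.5.
        z = (W - E[W]) / sqrt(Var[W]) = (20 - 27.5) / 9.7211 = -0.7715.
        Two-sided p = 2*Phi(z) = 0.440401.
Step 6: alpha = 0.1. fail to reject H0.

W+ = 20, W- = 35, W = min = 20, p = 0.440401, fail to reject H0.


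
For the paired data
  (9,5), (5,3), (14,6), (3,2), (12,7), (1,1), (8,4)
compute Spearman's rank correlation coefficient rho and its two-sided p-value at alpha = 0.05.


Step 1: Rank x and y separately (midranks; no ties here).
rank(x): 9->5, 5->3, 14->7, 3->2, 12->6, 1->1, 8->4
rank(y): 5->5, 3->3, 6->6, 2->2, 7->7, 1->1, 4->4
Step 2: d_i = R_x(i) - R_y(i); compute d_i^2.
  (5-5)^2=0, (3-3)^2=0, (7-6)^2=1, (2-2)^2=0, (6-7)^2=1, (1-1)^2=0, (4-4)^2=0
sum(d^2) = 2.
Step 3: rho = 1 - 6*2 / (7*(7^2 - 1)) = 1 - 12/336 = 0.964286.
Step 4: Under H0, t = rho * sqrt((n-2)/(1-rho^2)) = 8.1408 ~ t(5).
Step 5: Two-sided p-value from the t-distribution with 5 df = 0.000454.
Step 6: alpha = 0.05. reject H0.

rho = 0.9643, p = 0.000454, reject H0 at alpha = 0.05.


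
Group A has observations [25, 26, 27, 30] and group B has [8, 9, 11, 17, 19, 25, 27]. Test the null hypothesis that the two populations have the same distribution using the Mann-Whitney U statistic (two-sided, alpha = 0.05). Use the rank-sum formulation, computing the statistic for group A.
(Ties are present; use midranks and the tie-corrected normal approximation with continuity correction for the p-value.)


Step 1: Combine and sort all 11 observations; assign midranks.
sorted (value, group): (8,Y), (9,Y), (11,Y), (17,Y), (19,Y), (25,X), (25,Y), (26,X), (27,X), (27,Y), (30,X)
ranks: 8->1, 9->2, 11->3, 17->4, 19->5, 25->6.5, 25->6.5, 26->8, 27->9.5, 27->9.5, 30->11
Step 2: Rank sum for X: R1 = 6.5 + 8 + 9.5 + 11 = 35.
Step 3: U_X = R1 - n1(n1+1)/2 = 35 - 4*5/2 = 35 - 10 = 25.
       U_Y = n1*n2 - U_X = 28 - 25 = 3.
Step 4: Ties are present, so use the tie-corrected normal approximation (with continuity correction) for the p-value.
Step 5: p-value = 0.046218; compare to alpha = 0.05. reject H0.

U_X = 25, p = 0.046218, reject H0 at alpha = 0.05.


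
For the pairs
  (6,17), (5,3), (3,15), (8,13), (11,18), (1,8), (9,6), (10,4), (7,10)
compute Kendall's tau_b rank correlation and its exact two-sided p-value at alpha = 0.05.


Step 1: Enumerate the 36 unordered pairs (i,j) with i<j and classify each by sign(x_j-x_i) * sign(y_j-y_i).
  (1,2):dx=-1,dy=-14->C; (1,3):dx=-3,dy=-2->C; (1,4):dx=+2,dy=-4->D; (1,5):dx=+5,dy=+1->C
  (1,6):dx=-5,dy=-9->C; (1,7):dx=+3,dy=-11->D; (1,8):dx=+4,dy=-13->D; (1,9):dx=+1,dy=-7->D
  (2,3):dx=-2,dy=+12->D; (2,4):dx=+3,dy=+10->C; (2,5):dx=+6,dy=+15->C; (2,6):dx=-4,dy=+5->D
  (2,7):dx=+4,dy=+3->C; (2,8):dx=+5,dy=+1->C; (2,9):dx=+2,dy=+7->C; (3,4):dx=+5,dy=-2->D
  (3,5):dx=+8,dy=+3->C; (3,6):dx=-2,dy=-7->C; (3,7):dx=+6,dy=-9->D; (3,8):dx=+7,dy=-11->D
  (3,9):dx=+4,dy=-5->D; (4,5):dx=+3,dy=+5->C; (4,6):dx=-7,dy=-5->C; (4,7):dx=+1,dy=-7->D
  (4,8):dx=+2,dy=-9->D; (4,9):dx=-1,dy=-3->C; (5,6):dx=-10,dy=-10->C; (5,7):dx=-2,dy=-12->C
  (5,8):dx=-1,dy=-14->C; (5,9):dx=-4,dy=-8->C; (6,7):dx=+8,dy=-2->D; (6,8):dx=+9,dy=-4->D
  (6,9):dx=+6,dy=+2->C; (7,8):dx=+1,dy=-2->D; (7,9):dx=-2,dy=+4->D; (8,9):dx=-3,dy=+6->D
Step 2: C = 19, D = 17, total pairs = 36.
Step 3: tau = (C - D)/(n(n-1)/2) = (19 - 17)/36 = 0.055556.
Step 4: Exact two-sided p-value (enumerate n! = 362880 permutations of y under H0): p = 0.919455.
Step 5: alpha = 0.05. fail to reject H0.

tau_b = 0.0556 (C=19, D=17), p = 0.919455, fail to reject H0.


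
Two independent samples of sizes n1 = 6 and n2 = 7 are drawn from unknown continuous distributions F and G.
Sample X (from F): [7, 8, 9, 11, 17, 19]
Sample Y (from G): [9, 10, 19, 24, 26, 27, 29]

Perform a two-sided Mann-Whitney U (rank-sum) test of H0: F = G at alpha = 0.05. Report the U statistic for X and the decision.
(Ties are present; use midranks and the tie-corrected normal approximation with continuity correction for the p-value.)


Step 1: Combine and sort all 13 observations; assign midranks.
sorted (value, group): (7,X), (8,X), (9,X), (9,Y), (10,Y), (11,X), (17,X), (19,X), (19,Y), (24,Y), (26,Y), (27,Y), (29,Y)
ranks: 7->1, 8->2, 9->3.5, 9->3.5, 10->5, 11->6, 17->7, 19->8.5, 19->8.5, 24->10, 26->11, 27->12, 29->13
Step 2: Rank sum for X: R1 = 1 + 2 + 3.5 + 6 + 7 + 8.5 = 28.
Step 3: U_X = R1 - n1(n1+1)/2 = 28 - 6*7/2 = 28 - 21 = 7.
       U_Y = n1*n2 - U_X = 42 - 7 = 35.
Step 4: Ties are present, so use the tie-corrected normal approximation (with continuity correction) for the p-value.
Step 5: p-value = 0.053126; compare to alpha = 0.05. fail to reject H0.

U_X = 7, p = 0.053126, fail to reject H0 at alpha = 0.05.


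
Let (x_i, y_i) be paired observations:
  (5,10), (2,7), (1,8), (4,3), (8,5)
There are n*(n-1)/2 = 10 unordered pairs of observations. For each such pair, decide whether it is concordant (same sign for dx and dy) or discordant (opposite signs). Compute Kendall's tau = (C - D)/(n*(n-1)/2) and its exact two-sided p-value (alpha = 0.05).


Step 1: Enumerate the 10 unordered pairs (i,j) with i<j and classify each by sign(x_j-x_i) * sign(y_j-y_i).
  (1,2):dx=-3,dy=-3->C; (1,3):dx=-4,dy=-2->C; (1,4):dx=-1,dy=-7->C; (1,5):dx=+3,dy=-5->D
  (2,3):dx=-1,dy=+1->D; (2,4):dx=+2,dy=-4->D; (2,5):dx=+6,dy=-2->D; (3,4):dx=+3,dy=-5->D
  (3,5):dx=+7,dy=-3->D; (4,5):dx=+4,dy=+2->C
Step 2: C = 4, D = 6, total pairs = 10.
Step 3: tau = (C - D)/(n(n-1)/2) = (4 - 6)/10 = -0.200000.
Step 4: Exact two-sided p-value (enumerate n! = 120 permutations of y under H0): p = 0.816667.
Step 5: alpha = 0.05. fail to reject H0.

tau_b = -0.2000 (C=4, D=6), p = 0.816667, fail to reject H0.


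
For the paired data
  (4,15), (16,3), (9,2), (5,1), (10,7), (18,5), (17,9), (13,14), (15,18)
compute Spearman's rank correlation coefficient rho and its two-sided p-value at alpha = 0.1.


Step 1: Rank x and y separately (midranks; no ties here).
rank(x): 4->1, 16->7, 9->3, 5->2, 10->4, 18->9, 17->8, 13->5, 15->6
rank(y): 15->8, 3->3, 2->2, 1->1, 7->5, 5->4, 9->6, 14->7, 18->9
Step 2: d_i = R_x(i) - R_y(i); compute d_i^2.
  (1-8)^2=49, (7-3)^2=16, (3-2)^2=1, (2-1)^2=1, (4-5)^2=1, (9-4)^2=25, (8-6)^2=4, (5-7)^2=4, (6-9)^2=9
sum(d^2) = 110.
Step 3: rho = 1 - 6*110 / (9*(9^2 - 1)) = 1 - 660/720 = 0.083333.
Step 4: Under H0, t = rho * sqrt((n-2)/(1-rho^2)) = 0.2212 ~ t(7).
Step 5: Two-sided p-value from the t-distribution with 7 df = 0.831214.
Step 6: alpha = 0.1. fail to reject H0.

rho = 0.0833, p = 0.831214, fail to reject H0 at alpha = 0.1.


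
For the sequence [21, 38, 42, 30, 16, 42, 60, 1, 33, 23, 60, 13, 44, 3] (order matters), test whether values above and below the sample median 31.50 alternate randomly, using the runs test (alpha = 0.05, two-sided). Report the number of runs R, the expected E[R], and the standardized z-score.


Step 1: Compute median = 31.50; label A = above, B = below.
Labels in order: BAABBAABABABAB  (n_A = 7, n_B = 7)
Step 2: Count runs R = 11.
Step 3: Under H0 (random ordering), E[R] = 2*n_A*n_B/(n_A+n_B) + 1 = 2*7*7/14 + 1 = 8.0000.
        Var[R] = 2*n_A*n_B*(2*n_A*n_B - n_A - n_B) / ((n_A+n_B)^2 * (n_A+n_B-1)) = 8232/2548 = 3.2308.
        SD[R] = 1.7974.
Step 4: Continuity-corrected z = (R - 0.5 - E[R]) / SD[R] = (11 - 0.5 - 8.0000) / 1.7974 = 1.3909.
Step 5: Two-sided p-value via normal approximation = 2*(1 - Phi(|z|)) = 0.164264.
Step 6: alpha = 0.05. fail to reject H0.

R = 11, z = 1.3909, p = 0.164264, fail to reject H0.


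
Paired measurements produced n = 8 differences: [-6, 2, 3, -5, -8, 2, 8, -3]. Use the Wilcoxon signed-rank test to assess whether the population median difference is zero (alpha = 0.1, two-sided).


Step 1: Drop any zero differences (none here) and take |d_i|.
|d| = [6, 2, 3, 5, 8, 2, 8, 3]
Step 2: Midrank |d_i| (ties get averaged ranks).
ranks: |6|->6, |2|->1.5, |3|->3.5, |5|->5, |8|->7.5, |2|->1.5, |8|->7.5, |3|->3.5
Step 3: Attach original signs; sum ranks with positive sign and with negative sign.
W+ = 1.5 + 3.5 + 1.5 + 7.5 = 14
W- = 6 + 5 + 7.5 + 3.5 = 22
(Check: W+ + W- = 36 should equal n(n+1)/2 = 36.)
Step 4: Test statistic W = min(W+, W-) = 14.
Step 5: Ties in |d|, so use the tie-corrected normal approximation.
        E[W] = n(n+1)/4 = 8*9/4 = 18.
        Tie groups: |d|=2 (t=2), |d|=3 (t=2), |d|=8 (t=2); sum(t^3 - t) = 18.
        Var[W] = n(n+1)(2n+1)/24 - sum(t^3-t)/48 = 1224/24 - 18/48 = 50.625.
        z = (W - E[W]) / sqrt(Var[W]) = (14 - 18) / 7.1151 = -0.5622.
        Two-sided p = 2*Phi(z) = 0.573992.
Step 6: alpha = 0.1. fail to reject H0.

W+ = 14, W- = 22, W = min = 14, p = 0.573992, fail to reject H0.


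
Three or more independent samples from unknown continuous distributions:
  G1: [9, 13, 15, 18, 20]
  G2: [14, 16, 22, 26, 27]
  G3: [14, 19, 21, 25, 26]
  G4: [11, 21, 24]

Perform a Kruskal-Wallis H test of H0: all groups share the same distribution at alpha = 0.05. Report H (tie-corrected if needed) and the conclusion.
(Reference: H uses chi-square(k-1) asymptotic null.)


Step 1: Combine all N = 18 observations and assign midranks.
sorted (value, group, rank): (9,G1,1), (11,G4,2), (13,G1,3), (14,G2,4.5), (14,G3,4.5), (15,G1,6), (16,G2,7), (18,G1,8), (19,G3,9), (20,G1,10), (21,G3,11.5), (21,G4,11.5), (22,G2,13), (24,G4,14), (25,G3,15), (26,G2,16.5), (26,G3,16.5), (27,G2,18)
Step 2: Sum ranks within each group.
R_1 = 28 (n_1 = 5)
R_2 = 59 (n_2 = 5)
R_3 = 56.5 (n_3 = 5)
R_4 = 27.5 (n_4 = 3)
Step 3: H = 12/(N(N+1)) * sum(R_i^2/n_i) - 3(N+1)
     = 12/(18*19) * (28^2/5 + 59^2/5 + 56.5^2/5 + 27.5^2/3) - 3*19
     = 0.035088 * 1743.53 - 57
     = 4.176608.
Step 4: Ties present; correction factor C = 1 - 18/(18^3 - 18) = 0.996904. Corrected H = 4.176608 / 0.996904 = 4.189579.
Step 5: Under H0, H ~ chi^2(3); p-value = 0.241707.
Step 6: alpha = 0.05. fail to reject H0.

H = 4.1896, df = 3, p = 0.241707, fail to reject H0.


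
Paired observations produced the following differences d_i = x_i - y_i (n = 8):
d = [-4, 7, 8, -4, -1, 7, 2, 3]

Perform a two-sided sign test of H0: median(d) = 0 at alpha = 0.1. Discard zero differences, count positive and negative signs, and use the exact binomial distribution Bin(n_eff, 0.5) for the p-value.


Step 1: Discard zero differences. Original n = 8; n_eff = number of nonzero differences = 8.
Nonzero differences (with sign): -4, +7, +8, -4, -1, +7, +2, +3
Step 2: Count signs: positive = 5, negative = 3.
Step 3: Under H0: P(positive) = 0.5, so the number of positives S ~ Bin(8, 0.5).
Step 4: Two-sided exact p-value = sum of Bin(8,0.5) probabilities at or below the observed probability = 0.726562.
Step 5: alpha = 0.1. fail to reject H0.

n_eff = 8, pos = 5, neg = 3, p = 0.726562, fail to reject H0.


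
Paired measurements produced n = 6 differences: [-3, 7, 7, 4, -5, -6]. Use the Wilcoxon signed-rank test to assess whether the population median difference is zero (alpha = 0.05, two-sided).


Step 1: Drop any zero differences (none here) and take |d_i|.
|d| = [3, 7, 7, 4, 5, 6]
Step 2: Midrank |d_i| (ties get averaged ranks).
ranks: |3|->1, |7|->5.5, |7|->5.5, |4|->2, |5|->3, |6|->4
Step 3: Attach original signs; sum ranks with positive sign and with negative sign.
W+ = 5.5 + 5.5 + 2 = 13
W- = 1 + 3 + 4 = 8
(Check: W+ + W- = 21 should equal n(n+1)/2 = 21.)
Step 4: Test statistic W = min(W+, W-) = 8.
Step 5: Ties in |d|, so use the tie-corrected normal approximation.
        E[W] = n(n+1)/4 = 6*7/4 = 10.5.
        Tie groups: |d|=7 (t=2); sum(t^3 - t) = 6.
        Var[W] = n(n+1)(2n+1)/24 - sum(t^3-t)/48 = 546/24 - 6/48 = 22.625.
        z = (W - E[W]) / sqrt(Var[W]) = (8 - 10.5) / 4.7566 = -0.5256.
        Two-sided p = 2*Phi(z) = 0.599174.
Step 6: alpha = 0.05. fail to reject H0.

W+ = 13, W- = 8, W = min = 8, p = 0.599174, fail to reject H0.


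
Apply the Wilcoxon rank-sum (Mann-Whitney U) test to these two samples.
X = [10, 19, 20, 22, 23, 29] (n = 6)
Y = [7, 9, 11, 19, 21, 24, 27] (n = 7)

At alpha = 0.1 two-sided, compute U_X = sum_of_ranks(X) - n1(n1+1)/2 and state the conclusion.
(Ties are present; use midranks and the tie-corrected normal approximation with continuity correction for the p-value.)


Step 1: Combine and sort all 13 observations; assign midranks.
sorted (value, group): (7,Y), (9,Y), (10,X), (11,Y), (19,X), (19,Y), (20,X), (21,Y), (22,X), (23,X), (24,Y), (27,Y), (29,X)
ranks: 7->1, 9->2, 10->3, 11->4, 19->5.5, 19->5.5, 20->7, 21->8, 22->9, 23->10, 24->11, 27->12, 29->13
Step 2: Rank sum for X: R1 = 3 + 5.5 + 7 + 9 + 10 + 13 = 47.5.
Step 3: U_X = R1 - n1(n1+1)/2 = 47.5 - 6*7/2 = 47.5 - 21 = 26.5.
       U_Y = n1*n2 - U_X = 42 - 26.5 = 15.5.
Step 4: Ties are present, so use the tie-corrected normal approximation (with continuity correction) for the p-value.
Step 5: p-value = 0.474443; compare to alpha = 0.1. fail to reject H0.

U_X = 26.5, p = 0.474443, fail to reject H0 at alpha = 0.1.


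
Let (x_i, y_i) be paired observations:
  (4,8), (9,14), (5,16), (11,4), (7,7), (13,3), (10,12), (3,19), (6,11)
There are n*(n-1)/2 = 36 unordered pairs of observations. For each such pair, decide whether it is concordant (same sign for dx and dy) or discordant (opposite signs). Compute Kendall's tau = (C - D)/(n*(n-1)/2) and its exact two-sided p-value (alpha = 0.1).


Step 1: Enumerate the 36 unordered pairs (i,j) with i<j and classify each by sign(x_j-x_i) * sign(y_j-y_i).
  (1,2):dx=+5,dy=+6->C; (1,3):dx=+1,dy=+8->C; (1,4):dx=+7,dy=-4->D; (1,5):dx=+3,dy=-1->D
  (1,6):dx=+9,dy=-5->D; (1,7):dx=+6,dy=+4->C; (1,8):dx=-1,dy=+11->D; (1,9):dx=+2,dy=+3->C
  (2,3):dx=-4,dy=+2->D; (2,4):dx=+2,dy=-10->D; (2,5):dx=-2,dy=-7->C; (2,6):dx=+4,dy=-11->D
  (2,7):dx=+1,dy=-2->D; (2,8):dx=-6,dy=+5->D; (2,9):dx=-3,dy=-3->C; (3,4):dx=+6,dy=-12->D
  (3,5):dx=+2,dy=-9->D; (3,6):dx=+8,dy=-13->D; (3,7):dx=+5,dy=-4->D; (3,8):dx=-2,dy=+3->D
  (3,9):dx=+1,dy=-5->D; (4,5):dx=-4,dy=+3->D; (4,6):dx=+2,dy=-1->D; (4,7):dx=-1,dy=+8->D
  (4,8):dx=-8,dy=+15->D; (4,9):dx=-5,dy=+7->D; (5,6):dx=+6,dy=-4->D; (5,7):dx=+3,dy=+5->C
  (5,8):dx=-4,dy=+12->D; (5,9):dx=-1,dy=+4->D; (6,7):dx=-3,dy=+9->D; (6,8):dx=-10,dy=+16->D
  (6,9):dx=-7,dy=+8->D; (7,8):dx=-7,dy=+7->D; (7,9):dx=-4,dy=-1->C; (8,9):dx=+3,dy=-8->D
Step 2: C = 8, D = 28, total pairs = 36.
Step 3: tau = (C - D)/(n(n-1)/2) = (8 - 28)/36 = -0.555556.
Step 4: Exact two-sided p-value (enumerate n! = 362880 permutations of y under H0): p = 0.044615.
Step 5: alpha = 0.1. reject H0.

tau_b = -0.5556 (C=8, D=28), p = 0.044615, reject H0.


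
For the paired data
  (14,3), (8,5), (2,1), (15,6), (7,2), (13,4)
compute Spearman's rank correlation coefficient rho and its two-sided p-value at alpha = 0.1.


Step 1: Rank x and y separately (midranks; no ties here).
rank(x): 14->5, 8->3, 2->1, 15->6, 7->2, 13->4
rank(y): 3->3, 5->5, 1->1, 6->6, 2->2, 4->4
Step 2: d_i = R_x(i) - R_y(i); compute d_i^2.
  (5-3)^2=4, (3-5)^2=4, (1-1)^2=0, (6-6)^2=0, (2-2)^2=0, (4-4)^2=0
sum(d^2) = 8.
Step 3: rho = 1 - 6*8 / (6*(6^2 - 1)) = 1 - 48/210 = 0.771429.
Step 4: Under H0, t = rho * sqrt((n-2)/(1-rho^2)) = 2.4247 ~ t(4).
Step 5: Two-sided p-value from the t-distribution with 4 df = 0.072397.
Step 6: alpha = 0.1. reject H0.

rho = 0.7714, p = 0.072397, reject H0 at alpha = 0.1.


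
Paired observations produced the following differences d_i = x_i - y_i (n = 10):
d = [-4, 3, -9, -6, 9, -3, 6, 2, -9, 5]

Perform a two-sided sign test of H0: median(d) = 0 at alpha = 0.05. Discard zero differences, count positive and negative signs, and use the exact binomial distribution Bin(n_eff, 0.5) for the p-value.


Step 1: Discard zero differences. Original n = 10; n_eff = number of nonzero differences = 10.
Nonzero differences (with sign): -4, +3, -9, -6, +9, -3, +6, +2, -9, +5
Step 2: Count signs: positive = 5, negative = 5.
Step 3: Under H0: P(positive) = 0.5, so the number of positives S ~ Bin(10, 0.5).
Step 4: Two-sided exact p-value = sum of Bin(10,0.5) probabilities at or below the observed probability = 1.000000.
Step 5: alpha = 0.05. fail to reject H0.

n_eff = 10, pos = 5, neg = 5, p = 1.000000, fail to reject H0.


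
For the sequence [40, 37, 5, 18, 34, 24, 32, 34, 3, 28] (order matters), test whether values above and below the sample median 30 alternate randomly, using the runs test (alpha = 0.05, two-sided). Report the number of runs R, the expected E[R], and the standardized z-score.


Step 1: Compute median = 30; label A = above, B = below.
Labels in order: AABBABAABB  (n_A = 5, n_B = 5)
Step 2: Count runs R = 6.
Step 3: Under H0 (random ordering), E[R] = 2*n_A*n_B/(n_A+n_B) + 1 = 2*5*5/10 + 1 = 6.0000.
        Var[R] = 2*n_A*n_B*(2*n_A*n_B - n_A - n_B) / ((n_A+n_B)^2 * (n_A+n_B-1)) = 2000/900 = 2.2222.
        SD[R] = 1.4907.
Step 4: R = E[R], so z = 0 with no continuity correction.
Step 5: Two-sided p-value via normal approximation = 2*(1 - Phi(|z|)) = 1.000000.
Step 6: alpha = 0.05. fail to reject H0.

R = 6, z = 0.0000, p = 1.000000, fail to reject H0.


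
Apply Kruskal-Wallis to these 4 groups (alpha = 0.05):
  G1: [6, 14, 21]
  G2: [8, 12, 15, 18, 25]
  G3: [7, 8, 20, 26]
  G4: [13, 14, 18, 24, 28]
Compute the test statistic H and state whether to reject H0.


Step 1: Combine all N = 17 observations and assign midranks.
sorted (value, group, rank): (6,G1,1), (7,G3,2), (8,G2,3.5), (8,G3,3.5), (12,G2,5), (13,G4,6), (14,G1,7.5), (14,G4,7.5), (15,G2,9), (18,G2,10.5), (18,G4,10.5), (20,G3,12), (21,G1,13), (24,G4,14), (25,G2,15), (26,G3,16), (28,G4,17)
Step 2: Sum ranks within each group.
R_1 = 21.5 (n_1 = 3)
R_2 = 43 (n_2 = 5)
R_3 = 33.5 (n_3 = 4)
R_4 = 55 (n_4 = 5)
Step 3: H = 12/(N(N+1)) * sum(R_i^2/n_i) - 3(N+1)
     = 12/(17*18) * (21.5^2/3 + 43^2/5 + 33.5^2/4 + 55^2/5) - 3*18
     = 0.039216 * 1409.45 - 54
     = 1.272386.
Step 4: Ties present; correction factor C = 1 - 18/(17^3 - 17) = 0.996324. Corrected H = 1.272386 / 0.996324 = 1.277081.
Step 5: Under H0, H ~ chi^2(3); p-value = 0.734583.
Step 6: alpha = 0.05. fail to reject H0.

H = 1.2771, df = 3, p = 0.734583, fail to reject H0.


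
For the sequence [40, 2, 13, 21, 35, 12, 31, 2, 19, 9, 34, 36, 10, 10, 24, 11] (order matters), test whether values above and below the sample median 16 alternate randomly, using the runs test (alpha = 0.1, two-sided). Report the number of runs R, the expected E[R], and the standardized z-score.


Step 1: Compute median = 16; label A = above, B = below.
Labels in order: ABBAABABABAABBAB  (n_A = 8, n_B = 8)
Step 2: Count runs R = 12.
Step 3: Under H0 (random ordering), E[R] = 2*n_A*n_B/(n_A+n_B) + 1 = 2*8*8/16 + 1 = 9.0000.
        Var[R] = 2*n_A*n_B*(2*n_A*n_B - n_A - n_B) / ((n_A+n_B)^2 * (n_A+n_B-1)) = 14336/3840 = 3.7333.
        SD[R] = 1.9322.
Step 4: Continuity-corrected z = (R - 0.5 - E[R]) / SD[R] = (12 - 0.5 - 9.0000) / 1.9322 = 1.2939.
Step 5: Two-sided p-value via normal approximation = 2*(1 - Phi(|z|)) = 0.195709.
Step 6: alpha = 0.1. fail to reject H0.

R = 12, z = 1.2939, p = 0.195709, fail to reject H0.


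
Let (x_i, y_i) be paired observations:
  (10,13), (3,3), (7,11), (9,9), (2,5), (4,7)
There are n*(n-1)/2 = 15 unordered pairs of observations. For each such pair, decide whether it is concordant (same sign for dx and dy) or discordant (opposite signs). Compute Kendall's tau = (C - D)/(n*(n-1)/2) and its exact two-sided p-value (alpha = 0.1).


Step 1: Enumerate the 15 unordered pairs (i,j) with i<j and classify each by sign(x_j-x_i) * sign(y_j-y_i).
  (1,2):dx=-7,dy=-10->C; (1,3):dx=-3,dy=-2->C; (1,4):dx=-1,dy=-4->C; (1,5):dx=-8,dy=-8->C
  (1,6):dx=-6,dy=-6->C; (2,3):dx=+4,dy=+8->C; (2,4):dx=+6,dy=+6->C; (2,5):dx=-1,dy=+2->D
  (2,6):dx=+1,dy=+4->C; (3,4):dx=+2,dy=-2->D; (3,5):dx=-5,dy=-6->C; (3,6):dx=-3,dy=-4->C
  (4,5):dx=-7,dy=-4->C; (4,6):dx=-5,dy=-2->C; (5,6):dx=+2,dy=+2->C
Step 2: C = 13, D = 2, total pairs = 15.
Step 3: tau = (C - D)/(n(n-1)/2) = (13 - 2)/15 = 0.733333.
Step 4: Exact two-sided p-value (enumerate n! = 720 permutations of y under H0): p = 0.055556.
Step 5: alpha = 0.1. reject H0.

tau_b = 0.7333 (C=13, D=2), p = 0.055556, reject H0.


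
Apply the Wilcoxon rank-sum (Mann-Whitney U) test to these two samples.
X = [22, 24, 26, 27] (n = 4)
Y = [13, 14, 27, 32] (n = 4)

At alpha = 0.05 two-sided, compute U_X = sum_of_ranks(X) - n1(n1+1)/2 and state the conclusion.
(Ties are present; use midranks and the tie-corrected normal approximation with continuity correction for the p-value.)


Step 1: Combine and sort all 8 observations; assign midranks.
sorted (value, group): (13,Y), (14,Y), (22,X), (24,X), (26,X), (27,X), (27,Y), (32,Y)
ranks: 13->1, 14->2, 22->3, 24->4, 26->5, 27->6.5, 27->6.5, 32->8
Step 2: Rank sum for X: R1 = 3 + 4 + 5 + 6.5 = 18.5.
Step 3: U_X = R1 - n1(n1+1)/2 = 18.5 - 4*5/2 = 18.5 - 10 = 8.5.
       U_Y = n1*n2 - U_X = 16 - 8.5 = 7.5.
Step 4: Ties are present, so use the tie-corrected normal approximation (with continuity correction) for the p-value.
Step 5: p-value = 1.000000; compare to alpha = 0.05. fail to reject H0.

U_X = 8.5, p = 1.000000, fail to reject H0 at alpha = 0.05.


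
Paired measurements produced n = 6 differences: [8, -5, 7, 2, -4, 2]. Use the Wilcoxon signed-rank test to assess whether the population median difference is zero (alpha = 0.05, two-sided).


Step 1: Drop any zero differences (none here) and take |d_i|.
|d| = [8, 5, 7, 2, 4, 2]
Step 2: Midrank |d_i| (ties get averaged ranks).
ranks: |8|->6, |5|->4, |7|->5, |2|->1.5, |4|->3, |2|->1.5
Step 3: Attach original signs; sum ranks with positive sign and with negative sign.
W+ = 6 + 5 + 1.5 + 1.5 = 14
W- = 4 + 3 = 7
(Check: W+ + W- = 21 should equal n(n+1)/2 = 21.)
Step 4: Test statistic W = min(W+, W-) = 7.
Step 5: Ties in |d|, so use the tie-corrected normal approximation.
        E[W] = n(n+1)/4 = 6*7/4 = 10.5.
        Tie groups: |d|=2 (t=2); sum(t^3 - t) = 6.
        Var[W] = n(n+1)(2n+1)/24 - sum(t^3-t)/48 = 546/24 - 6/48 = 22.625.
        z = (W - E[W]) / sqrt(Var[W]) = (7 - 10.5) / 4.7566 = -0.7358.
        Two-sided p = 2*Phi(z) = 0.461838.
Step 6: alpha = 0.05. fail to reject H0.

W+ = 14, W- = 7, W = min = 7, p = 0.461838, fail to reject H0.


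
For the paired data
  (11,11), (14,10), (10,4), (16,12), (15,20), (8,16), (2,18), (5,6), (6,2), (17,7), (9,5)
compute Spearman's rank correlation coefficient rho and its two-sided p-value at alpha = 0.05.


Step 1: Rank x and y separately (midranks; no ties here).
rank(x): 11->7, 14->8, 10->6, 16->10, 15->9, 8->4, 2->1, 5->2, 6->3, 17->11, 9->5
rank(y): 11->7, 10->6, 4->2, 12->8, 20->11, 16->9, 18->10, 6->4, 2->1, 7->5, 5->3
Step 2: d_i = R_x(i) - R_y(i); compute d_i^2.
  (7-7)^2=0, (8-6)^2=4, (6-2)^2=16, (10-8)^2=4, (9-11)^2=4, (4-9)^2=25, (1-10)^2=81, (2-4)^2=4, (3-1)^2=4, (11-5)^2=36, (5-3)^2=4
sum(d^2) = 182.
Step 3: rho = 1 - 6*182 / (11*(11^2 - 1)) = 1 - 1092/1320 = 0.172727.
Step 4: Under H0, t = rho * sqrt((n-2)/(1-rho^2)) = 0.5261 ~ t(9).
Step 5: Two-sided p-value from the t-distribution with 9 df = 0.611542.
Step 6: alpha = 0.05. fail to reject H0.

rho = 0.1727, p = 0.611542, fail to reject H0 at alpha = 0.05.


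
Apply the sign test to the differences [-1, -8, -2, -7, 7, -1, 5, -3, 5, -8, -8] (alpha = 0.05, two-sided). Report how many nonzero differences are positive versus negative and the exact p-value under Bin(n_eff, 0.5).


Step 1: Discard zero differences. Original n = 11; n_eff = number of nonzero differences = 11.
Nonzero differences (with sign): -1, -8, -2, -7, +7, -1, +5, -3, +5, -8, -8
Step 2: Count signs: positive = 3, negative = 8.
Step 3: Under H0: P(positive) = 0.5, so the number of positives S ~ Bin(11, 0.5).
Step 4: Two-sided exact p-value = sum of Bin(11,0.5) probabilities at or below the observed probability = 0.226562.
Step 5: alpha = 0.05. fail to reject H0.

n_eff = 11, pos = 3, neg = 8, p = 0.226562, fail to reject H0.


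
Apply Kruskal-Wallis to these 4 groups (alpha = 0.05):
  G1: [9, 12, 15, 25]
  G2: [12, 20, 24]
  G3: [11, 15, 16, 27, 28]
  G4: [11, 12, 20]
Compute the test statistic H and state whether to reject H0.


Step 1: Combine all N = 15 observations and assign midranks.
sorted (value, group, rank): (9,G1,1), (11,G3,2.5), (11,G4,2.5), (12,G1,5), (12,G2,5), (12,G4,5), (15,G1,7.5), (15,G3,7.5), (16,G3,9), (20,G2,10.5), (20,G4,10.5), (24,G2,12), (25,G1,13), (27,G3,14), (28,G3,15)
Step 2: Sum ranks within each group.
R_1 = 26.5 (n_1 = 4)
R_2 = 27.5 (n_2 = 3)
R_3 = 48 (n_3 = 5)
R_4 = 18 (n_4 = 3)
Step 3: H = 12/(N(N+1)) * sum(R_i^2/n_i) - 3(N+1)
     = 12/(15*16) * (26.5^2/4 + 27.5^2/3 + 48^2/5 + 18^2/3) - 3*16
     = 0.050000 * 996.446 - 48
     = 1.822292.
Step 4: Ties present; correction factor C = 1 - 42/(15^3 - 15) = 0.987500. Corrected H = 1.822292 / 0.987500 = 1.845359.
Step 5: Under H0, H ~ chi^2(3); p-value = 0.605114.
Step 6: alpha = 0.05. fail to reject H0.

H = 1.8454, df = 3, p = 0.605114, fail to reject H0.


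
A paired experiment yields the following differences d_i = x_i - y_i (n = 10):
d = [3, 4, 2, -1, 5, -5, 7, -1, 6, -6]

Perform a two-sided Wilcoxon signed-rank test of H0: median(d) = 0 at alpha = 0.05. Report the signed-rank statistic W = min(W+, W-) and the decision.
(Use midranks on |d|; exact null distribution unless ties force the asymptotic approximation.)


Step 1: Drop any zero differences (none here) and take |d_i|.
|d| = [3, 4, 2, 1, 5, 5, 7, 1, 6, 6]
Step 2: Midrank |d_i| (ties get averaged ranks).
ranks: |3|->4, |4|->5, |2|->3, |1|->1.5, |5|->6.5, |5|->6.5, |7|->10, |1|->1.5, |6|->8.5, |6|->8.5
Step 3: Attach original signs; sum ranks with positive sign and with negative sign.
W+ = 4 + 5 + 3 + 6.5 + 10 + 8.5 = 37
W- = 1.5 + 6.5 + 1.5 + 8.5 = 18
(Check: W+ + W- = 55 should equal n(n+1)/2 = 55.)
Step 4: Test statistic W = min(W+, W-) = 18.
Step 5: Ties in |d|, so use the tie-corrected normal approximation.
        E[W] = n(n+1)/4 = 10*11/4 = 27.5.
        Tie groups: |d|=1 (t=2), |d|=5 (t=2), |d|=6 (t=2); sum(t^3 - t) = 18.
        Var[W] = n(n+1)(2n+1)/24 - sum(t^3-t)/48 = 2310/24 - 18/48 = 95.875.
        z = (W - E[W]) / sqrt(Var[W]) = (18 - 27.5) / 9.7916 = -0.9702.
        Two-sided p = 2*Phi(z) = 0.331936.
Step 6: alpha = 0.05. fail to reject H0.

W+ = 37, W- = 18, W = min = 18, p = 0.331936, fail to reject H0.


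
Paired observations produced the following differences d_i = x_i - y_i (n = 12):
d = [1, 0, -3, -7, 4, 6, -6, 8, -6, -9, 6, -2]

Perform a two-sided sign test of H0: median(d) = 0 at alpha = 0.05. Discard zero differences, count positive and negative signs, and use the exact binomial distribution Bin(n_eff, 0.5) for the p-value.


Step 1: Discard zero differences. Original n = 12; n_eff = number of nonzero differences = 11.
Nonzero differences (with sign): +1, -3, -7, +4, +6, -6, +8, -6, -9, +6, -2
Step 2: Count signs: positive = 5, negative = 6.
Step 3: Under H0: P(positive) = 0.5, so the number of positives S ~ Bin(11, 0.5).
Step 4: Two-sided exact p-value = sum of Bin(11,0.5) probabilities at or below the observed probability = 1.000000.
Step 5: alpha = 0.05. fail to reject H0.

n_eff = 11, pos = 5, neg = 6, p = 1.000000, fail to reject H0.


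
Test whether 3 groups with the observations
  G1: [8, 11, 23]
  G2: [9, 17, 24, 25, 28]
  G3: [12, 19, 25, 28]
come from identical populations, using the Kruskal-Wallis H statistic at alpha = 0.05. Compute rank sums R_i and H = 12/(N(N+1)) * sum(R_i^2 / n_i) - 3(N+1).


Step 1: Combine all N = 12 observations and assign midranks.
sorted (value, group, rank): (8,G1,1), (9,G2,2), (11,G1,3), (12,G3,4), (17,G2,5), (19,G3,6), (23,G1,7), (24,G2,8), (25,G2,9.5), (25,G3,9.5), (28,G2,11.5), (28,G3,11.5)
Step 2: Sum ranks within each group.
R_1 = 11 (n_1 = 3)
R_2 = 36 (n_2 = 5)
R_3 = 31 (n_3 = 4)
Step 3: H = 12/(N(N+1)) * sum(R_i^2/n_i) - 3(N+1)
     = 12/(12*13) * (11^2/3 + 36^2/5 + 31^2/4) - 3*13
     = 0.076923 * 539.783 - 39
     = 2.521795.
Step 4: Ties present; correction factor C = 1 - 12/(12^3 - 12) = 0.993007. Corrected H = 2.521795 / 0.993007 = 2.539554.
Step 5: Under H0, H ~ chi^2(2); p-value = 0.280894.
Step 6: alpha = 0.05. fail to reject H0.

H = 2.5396, df = 2, p = 0.280894, fail to reject H0.


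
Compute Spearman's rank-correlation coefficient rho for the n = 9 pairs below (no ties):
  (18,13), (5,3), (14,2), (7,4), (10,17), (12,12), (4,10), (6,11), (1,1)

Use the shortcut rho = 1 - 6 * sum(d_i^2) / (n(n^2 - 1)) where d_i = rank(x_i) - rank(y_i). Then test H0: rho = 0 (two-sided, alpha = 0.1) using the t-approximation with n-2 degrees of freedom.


Step 1: Rank x and y separately (midranks; no ties here).
rank(x): 18->9, 5->3, 14->8, 7->5, 10->6, 12->7, 4->2, 6->4, 1->1
rank(y): 13->8, 3->3, 2->2, 4->4, 17->9, 12->7, 10->5, 11->6, 1->1
Step 2: d_i = R_x(i) - R_y(i); compute d_i^2.
  (9-8)^2=1, (3-3)^2=0, (8-2)^2=36, (5-4)^2=1, (6-9)^2=9, (7-7)^2=0, (2-5)^2=9, (4-6)^2=4, (1-1)^2=0
sum(d^2) = 60.
Step 3: rho = 1 - 6*60 / (9*(9^2 - 1)) = 1 - 360/720 = 0.500000.
Step 4: Under H0, t = rho * sqrt((n-2)/(1-rho^2)) = 1.5275 ~ t(7).
Step 5: Two-sided p-value from the t-distribution with 7 df = 0.170471.
Step 6: alpha = 0.1. fail to reject H0.

rho = 0.5000, p = 0.170471, fail to reject H0 at alpha = 0.1.


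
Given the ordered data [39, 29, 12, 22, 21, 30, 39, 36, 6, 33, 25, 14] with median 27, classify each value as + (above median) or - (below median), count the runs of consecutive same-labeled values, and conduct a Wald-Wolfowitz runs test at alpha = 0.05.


Step 1: Compute median = 27; label A = above, B = below.
Labels in order: AABBBAAABABB  (n_A = 6, n_B = 6)
Step 2: Count runs R = 6.
Step 3: Under H0 (random ordering), E[R] = 2*n_A*n_B/(n_A+n_B) + 1 = 2*6*6/12 + 1 = 7.0000.
        Var[R] = 2*n_A*n_B*(2*n_A*n_B - n_A - n_B) / ((n_A+n_B)^2 * (n_A+n_B-1)) = 4320/1584 = 2.7273.
        SD[R] = 1.6514.
Step 4: Continuity-corrected z = (R + 0.5 - E[R]) / SD[R] = (6 + 0.5 - 7.0000) / 1.6514 = -0.3028.
Step 5: Two-sided p-value via normal approximation = 2*(1 - Phi(|z|)) = 0.762069.
Step 6: alpha = 0.05. fail to reject H0.

R = 6, z = -0.3028, p = 0.762069, fail to reject H0.


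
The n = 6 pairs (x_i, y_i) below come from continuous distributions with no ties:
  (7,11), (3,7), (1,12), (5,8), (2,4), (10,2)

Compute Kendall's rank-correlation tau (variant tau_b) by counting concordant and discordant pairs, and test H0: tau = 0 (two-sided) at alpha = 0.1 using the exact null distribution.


Step 1: Enumerate the 15 unordered pairs (i,j) with i<j and classify each by sign(x_j-x_i) * sign(y_j-y_i).
  (1,2):dx=-4,dy=-4->C; (1,3):dx=-6,dy=+1->D; (1,4):dx=-2,dy=-3->C; (1,5):dx=-5,dy=-7->C
  (1,6):dx=+3,dy=-9->D; (2,3):dx=-2,dy=+5->D; (2,4):dx=+2,dy=+1->C; (2,5):dx=-1,dy=-3->C
  (2,6):dx=+7,dy=-5->D; (3,4):dx=+4,dy=-4->D; (3,5):dx=+1,dy=-8->D; (3,6):dx=+9,dy=-10->D
  (4,5):dx=-3,dy=-4->C; (4,6):dx=+5,dy=-6->D; (5,6):dx=+8,dy=-2->D
Step 2: C = 6, D = 9, total pairs = 15.
Step 3: tau = (C - D)/(n(n-1)/2) = (6 - 9)/15 = -0.200000.
Step 4: Exact two-sided p-value (enumerate n! = 720 permutations of y under H0): p = 0.719444.
Step 5: alpha = 0.1. fail to reject H0.

tau_b = -0.2000 (C=6, D=9), p = 0.719444, fail to reject H0.


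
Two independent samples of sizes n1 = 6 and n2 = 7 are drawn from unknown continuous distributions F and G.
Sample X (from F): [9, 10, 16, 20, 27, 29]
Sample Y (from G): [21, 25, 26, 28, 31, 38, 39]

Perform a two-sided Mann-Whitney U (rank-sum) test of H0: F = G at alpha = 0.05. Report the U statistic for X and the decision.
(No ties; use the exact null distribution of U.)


Step 1: Combine and sort all 13 observations; assign midranks.
sorted (value, group): (9,X), (10,X), (16,X), (20,X), (21,Y), (25,Y), (26,Y), (27,X), (28,Y), (29,X), (31,Y), (38,Y), (39,Y)
ranks: 9->1, 10->2, 16->3, 20->4, 21->5, 25->6, 26->7, 27->8, 28->9, 29->10, 31->11, 38->12, 39->13
Step 2: Rank sum for X: R1 = 1 + 2 + 3 + 4 + 8 + 10 = 28.
Step 3: U_X = R1 - n1(n1+1)/2 = 28 - 6*7/2 = 28 - 21 = 7.
       U_Y = n1*n2 - U_X = 42 - 7 = 35.
Step 4: No ties, so the exact null distribution of U (based on enumerating the C(13,6) = 1716 equally likely rank assignments) gives the two-sided p-value.
Step 5: p-value = 0.051282; compare to alpha = 0.05. fail to reject H0.

U_X = 7, p = 0.051282, fail to reject H0 at alpha = 0.05.


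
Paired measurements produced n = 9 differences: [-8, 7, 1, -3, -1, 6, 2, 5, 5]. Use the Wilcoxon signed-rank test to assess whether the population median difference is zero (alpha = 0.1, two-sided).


Step 1: Drop any zero differences (none here) and take |d_i|.
|d| = [8, 7, 1, 3, 1, 6, 2, 5, 5]
Step 2: Midrank |d_i| (ties get averaged ranks).
ranks: |8|->9, |7|->8, |1|->1.5, |3|->4, |1|->1.5, |6|->7, |2|->3, |5|->5.5, |5|->5.5
Step 3: Attach original signs; sum ranks with positive sign and with negative sign.
W+ = 8 + 1.5 + 7 + 3 + 5.5 + 5.5 = 30.5
W- = 9 + 4 + 1.5 = 14.5
(Check: W+ + W- = 45 should equal n(n+1)/2 = 45.)
Step 4: Test statistic W = min(W+, W-) = 14.5.
Step 5: Ties in |d|, so use the tie-corrected normal approximation.
        E[W] = n(n+1)/4 = 9*10/4 = 22.5.
        Tie groups: |d|=1 (t=2), |d|=5 (t=2); sum(t^3 - t) = 12.
        Var[W] = n(n+1)(2n+1)/24 - sum(t^3-t)/48 = 1710/24 - 12/48 = 71.
        z = (W - E[W]) / sqrt(Var[W]) = (14.5 - 22.5) / 8.4261 = -0.9494.
        Two-sided p = 2*Phi(z) = 0.342404.
Step 6: alpha = 0.1. fail to reject H0.

W+ = 30.5, W- = 14.5, W = min = 14.5, p = 0.342404, fail to reject H0.


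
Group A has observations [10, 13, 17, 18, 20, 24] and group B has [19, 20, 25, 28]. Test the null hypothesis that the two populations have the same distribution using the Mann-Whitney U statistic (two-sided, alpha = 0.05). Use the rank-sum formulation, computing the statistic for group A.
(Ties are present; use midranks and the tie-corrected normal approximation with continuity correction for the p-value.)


Step 1: Combine and sort all 10 observations; assign midranks.
sorted (value, group): (10,X), (13,X), (17,X), (18,X), (19,Y), (20,X), (20,Y), (24,X), (25,Y), (28,Y)
ranks: 10->1, 13->2, 17->3, 18->4, 19->5, 20->6.5, 20->6.5, 24->8, 25->9, 28->10
Step 2: Rank sum for X: R1 = 1 + 2 + 3 + 4 + 6.5 + 8 = 24.5.
Step 3: U_X = R1 - n1(n1+1)/2 = 24.5 - 6*7/2 = 24.5 - 21 = 3.5.
       U_Y = n1*n2 - U_X = 24 - 3.5 = 20.5.
Step 4: Ties are present, so use the tie-corrected normal approximation (with continuity correction) for the p-value.
Step 5: p-value = 0.087118; compare to alpha = 0.05. fail to reject H0.

U_X = 3.5, p = 0.087118, fail to reject H0 at alpha = 0.05.
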